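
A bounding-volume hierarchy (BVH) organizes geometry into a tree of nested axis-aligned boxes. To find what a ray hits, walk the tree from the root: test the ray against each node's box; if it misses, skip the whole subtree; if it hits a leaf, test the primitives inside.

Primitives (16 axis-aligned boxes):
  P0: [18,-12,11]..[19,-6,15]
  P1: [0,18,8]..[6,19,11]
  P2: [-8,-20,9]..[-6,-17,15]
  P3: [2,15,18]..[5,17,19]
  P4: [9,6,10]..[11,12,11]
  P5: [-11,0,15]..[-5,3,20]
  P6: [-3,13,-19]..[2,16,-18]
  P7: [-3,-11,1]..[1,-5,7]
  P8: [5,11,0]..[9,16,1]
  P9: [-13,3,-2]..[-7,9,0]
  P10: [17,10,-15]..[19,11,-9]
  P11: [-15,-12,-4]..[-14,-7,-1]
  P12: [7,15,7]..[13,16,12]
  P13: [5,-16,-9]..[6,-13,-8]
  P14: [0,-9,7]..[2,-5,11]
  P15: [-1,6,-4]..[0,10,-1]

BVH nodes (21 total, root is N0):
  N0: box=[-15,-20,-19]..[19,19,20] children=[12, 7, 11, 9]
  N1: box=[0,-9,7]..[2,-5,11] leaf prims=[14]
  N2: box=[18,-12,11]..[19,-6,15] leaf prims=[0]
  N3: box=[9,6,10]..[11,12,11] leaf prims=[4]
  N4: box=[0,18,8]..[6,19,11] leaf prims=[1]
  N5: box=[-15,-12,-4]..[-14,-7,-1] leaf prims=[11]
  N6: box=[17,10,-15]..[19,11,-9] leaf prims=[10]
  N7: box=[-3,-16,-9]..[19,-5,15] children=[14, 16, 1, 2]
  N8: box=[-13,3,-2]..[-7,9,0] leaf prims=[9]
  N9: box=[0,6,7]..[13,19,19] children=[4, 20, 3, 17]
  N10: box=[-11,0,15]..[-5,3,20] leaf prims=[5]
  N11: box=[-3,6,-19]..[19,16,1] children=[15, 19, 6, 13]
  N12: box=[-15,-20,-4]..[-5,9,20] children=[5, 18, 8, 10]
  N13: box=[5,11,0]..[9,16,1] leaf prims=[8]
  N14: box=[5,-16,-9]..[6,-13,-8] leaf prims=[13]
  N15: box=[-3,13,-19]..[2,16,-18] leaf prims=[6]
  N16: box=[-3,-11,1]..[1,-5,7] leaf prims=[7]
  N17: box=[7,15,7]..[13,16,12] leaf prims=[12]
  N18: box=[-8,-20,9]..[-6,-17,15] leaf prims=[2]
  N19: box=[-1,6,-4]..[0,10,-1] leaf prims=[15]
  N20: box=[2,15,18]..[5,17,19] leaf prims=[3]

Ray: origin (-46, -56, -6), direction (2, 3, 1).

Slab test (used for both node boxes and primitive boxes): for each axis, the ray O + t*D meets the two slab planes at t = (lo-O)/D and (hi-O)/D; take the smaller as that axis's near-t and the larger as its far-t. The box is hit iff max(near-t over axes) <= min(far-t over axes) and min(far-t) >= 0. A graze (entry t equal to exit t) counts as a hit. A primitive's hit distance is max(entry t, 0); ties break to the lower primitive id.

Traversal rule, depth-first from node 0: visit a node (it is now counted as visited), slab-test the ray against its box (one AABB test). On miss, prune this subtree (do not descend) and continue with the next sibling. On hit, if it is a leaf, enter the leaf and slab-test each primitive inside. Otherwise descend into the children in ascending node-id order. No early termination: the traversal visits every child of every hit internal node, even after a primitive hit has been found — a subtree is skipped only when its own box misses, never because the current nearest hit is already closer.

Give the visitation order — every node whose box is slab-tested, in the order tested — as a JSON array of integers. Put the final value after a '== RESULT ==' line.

Traverse from the root:
N0 x:[31/2,65/2] y:[12,25] z:[-13,26] -> hit [31/2,25], descend [7, 9, 11, 12]
  N7 x:[43/2,65/2] y:[40/3,17] z:[-3,21] -> miss, prune
  N9 x:[23,59/2] y:[62/3,25] z:[13,25] -> hit [23,25], descend [3, 4, 17, 20]
    N3 x:[55/2,57/2] y:[62/3,68/3] z:[16,17] -> miss, prune
    N4 x:[23,26] y:[74/3,25] z:[14,17] -> miss, prune
    N17 x:[53/2,59/2] y:[71/3,24] z:[13,18] -> miss, prune
    N20 x:[24,51/2] y:[71/3,73/3] z:[24,25] -> hit [24,73/3] leaf, test {P3@t=24}
  N11 x:[43/2,65/2] y:[62/3,24] z:[-13,7] -> miss, prune
  N12 x:[31/2,41/2] y:[12,65/3] z:[2,26] -> hit [31/2,41/2], descend [5, 8, 10, 18]
    N5 x:[31/2,16] y:[44/3,49/3] z:[2,5] -> miss, prune
    N8 x:[33/2,39/2] y:[59/3,65/3] z:[4,6] -> miss, prune
    N10 x:[35/2,41/2] y:[56/3,59/3] z:[21,26] -> miss, prune
    N18 x:[19,20] y:[12,13] z:[15,21] -> miss, prune

order=[0, 7, 9, 3, 4, 17, 20, 11, 12, 5, 8, 10, 18]  |boxes|=13  |leaves|=1  hit=P3

== RESULT ==
[0, 7, 9, 3, 4, 17, 20, 11, 12, 5, 8, 10, 18]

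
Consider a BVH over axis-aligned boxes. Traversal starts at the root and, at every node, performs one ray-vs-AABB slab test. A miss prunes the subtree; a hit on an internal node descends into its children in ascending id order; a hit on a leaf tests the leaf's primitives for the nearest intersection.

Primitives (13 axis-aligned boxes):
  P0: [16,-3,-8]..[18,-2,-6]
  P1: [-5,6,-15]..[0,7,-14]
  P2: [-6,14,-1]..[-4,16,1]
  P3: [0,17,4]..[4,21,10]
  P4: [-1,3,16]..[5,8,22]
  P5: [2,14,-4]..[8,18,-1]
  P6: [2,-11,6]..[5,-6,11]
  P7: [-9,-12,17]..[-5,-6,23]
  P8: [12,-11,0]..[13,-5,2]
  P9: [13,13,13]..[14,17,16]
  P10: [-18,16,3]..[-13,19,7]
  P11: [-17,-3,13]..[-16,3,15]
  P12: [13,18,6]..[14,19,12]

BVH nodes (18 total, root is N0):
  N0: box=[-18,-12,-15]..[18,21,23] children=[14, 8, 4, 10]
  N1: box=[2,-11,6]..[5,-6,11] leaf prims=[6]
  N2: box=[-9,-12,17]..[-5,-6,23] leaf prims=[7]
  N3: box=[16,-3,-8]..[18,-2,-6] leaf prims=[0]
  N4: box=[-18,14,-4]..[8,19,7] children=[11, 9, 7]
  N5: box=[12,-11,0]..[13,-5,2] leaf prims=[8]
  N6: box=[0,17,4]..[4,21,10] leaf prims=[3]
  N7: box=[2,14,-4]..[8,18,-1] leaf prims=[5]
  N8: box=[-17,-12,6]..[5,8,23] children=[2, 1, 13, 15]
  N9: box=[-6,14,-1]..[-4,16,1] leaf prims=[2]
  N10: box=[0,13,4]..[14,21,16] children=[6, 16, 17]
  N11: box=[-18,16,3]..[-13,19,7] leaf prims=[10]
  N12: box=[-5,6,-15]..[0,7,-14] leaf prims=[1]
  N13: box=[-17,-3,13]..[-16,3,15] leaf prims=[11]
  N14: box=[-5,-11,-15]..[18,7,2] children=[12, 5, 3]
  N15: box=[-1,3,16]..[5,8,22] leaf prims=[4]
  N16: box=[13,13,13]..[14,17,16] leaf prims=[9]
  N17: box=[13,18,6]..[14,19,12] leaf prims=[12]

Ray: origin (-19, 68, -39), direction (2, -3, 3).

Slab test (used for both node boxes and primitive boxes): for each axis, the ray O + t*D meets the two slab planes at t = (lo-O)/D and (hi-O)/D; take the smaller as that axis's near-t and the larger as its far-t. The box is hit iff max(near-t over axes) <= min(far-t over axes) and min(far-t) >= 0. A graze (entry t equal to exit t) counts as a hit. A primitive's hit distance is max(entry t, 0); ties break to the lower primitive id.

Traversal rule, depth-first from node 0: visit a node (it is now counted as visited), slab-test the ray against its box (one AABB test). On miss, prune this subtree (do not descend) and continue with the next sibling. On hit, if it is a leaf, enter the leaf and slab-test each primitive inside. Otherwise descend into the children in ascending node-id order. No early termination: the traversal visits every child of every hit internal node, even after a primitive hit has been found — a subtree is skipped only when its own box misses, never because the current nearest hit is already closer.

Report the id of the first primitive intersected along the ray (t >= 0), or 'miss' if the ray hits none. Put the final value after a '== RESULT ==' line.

Walk:
N0 x:[1/2,37/2] y:[47/3,80/3] z:[8,62/3] -> hit [47/3,37/2], descend [4, 8, 10, 14]
  N4 x:[1/2,27/2] y:[49/3,18] z:[35/3,46/3] -> miss, prune
  N8 x:[1,12] y:[20,80/3] z:[15,62/3] -> miss, prune
  N10 x:[19/2,33/2] y:[47/3,55/3] z:[43/3,55/3] -> hit [47/3,33/2], descend [6, 16, 17]
    N6 x:[19/2,23/2] y:[47/3,17] z:[43/3,49/3] -> miss, prune
    N16 x:[16,33/2] y:[17,55/3] z:[52/3,55/3] -> miss, prune
    N17 x:[16,33/2] y:[49/3,50/3] z:[15,17] -> hit [49/3,33/2] leaf, test {P12@t=49/3}
  N14 x:[7,37/2] y:[61/3,79/3] z:[8,41/3] -> miss, prune

Summary -> nodes [0, 4, 8, 10, 6, 16, 17, 14]; box-tests=8; leaf-entries=1; first=P12

== RESULT ==
12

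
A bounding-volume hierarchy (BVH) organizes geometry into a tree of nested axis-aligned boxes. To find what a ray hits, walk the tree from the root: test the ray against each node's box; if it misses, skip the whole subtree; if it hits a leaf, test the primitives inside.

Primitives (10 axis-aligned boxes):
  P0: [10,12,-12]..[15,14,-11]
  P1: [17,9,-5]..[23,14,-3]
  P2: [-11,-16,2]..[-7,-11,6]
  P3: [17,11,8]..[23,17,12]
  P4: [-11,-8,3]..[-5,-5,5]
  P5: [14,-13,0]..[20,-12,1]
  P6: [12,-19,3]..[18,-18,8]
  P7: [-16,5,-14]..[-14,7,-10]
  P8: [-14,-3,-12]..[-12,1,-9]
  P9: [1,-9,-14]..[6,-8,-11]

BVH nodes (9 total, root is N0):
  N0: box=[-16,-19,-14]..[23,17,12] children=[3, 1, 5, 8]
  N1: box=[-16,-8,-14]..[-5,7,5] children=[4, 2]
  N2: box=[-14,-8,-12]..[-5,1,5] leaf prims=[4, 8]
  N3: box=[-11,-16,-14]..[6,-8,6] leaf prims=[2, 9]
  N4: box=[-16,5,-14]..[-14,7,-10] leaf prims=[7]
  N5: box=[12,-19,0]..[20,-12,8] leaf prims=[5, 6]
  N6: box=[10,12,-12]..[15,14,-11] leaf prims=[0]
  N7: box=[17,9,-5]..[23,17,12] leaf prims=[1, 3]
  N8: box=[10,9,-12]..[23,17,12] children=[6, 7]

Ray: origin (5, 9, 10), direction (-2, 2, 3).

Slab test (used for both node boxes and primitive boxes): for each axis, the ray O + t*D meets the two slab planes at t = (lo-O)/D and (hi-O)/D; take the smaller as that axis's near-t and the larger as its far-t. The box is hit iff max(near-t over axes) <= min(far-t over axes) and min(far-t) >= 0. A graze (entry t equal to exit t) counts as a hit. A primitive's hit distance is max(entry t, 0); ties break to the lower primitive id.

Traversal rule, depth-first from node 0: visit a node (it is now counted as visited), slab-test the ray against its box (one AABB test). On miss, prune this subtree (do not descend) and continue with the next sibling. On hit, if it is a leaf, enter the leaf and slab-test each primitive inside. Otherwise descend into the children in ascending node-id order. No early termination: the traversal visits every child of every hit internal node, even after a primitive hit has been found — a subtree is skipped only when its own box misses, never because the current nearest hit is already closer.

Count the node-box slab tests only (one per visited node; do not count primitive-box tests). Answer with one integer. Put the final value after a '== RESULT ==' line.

Walk:
N0 x:[-9,21/2] y:[-14,4] z:[-8,2/3] -> hit [-8,2/3], descend [1, 3, 5, 8]
  N1 x:[5,21/2] y:[-17/2,-1] z:[-8,-5/3] -> miss, prune
  N3 x:[-1/2,8] y:[-25/2,-17/2] z:[-8,-4/3] -> miss, prune
  N5 x:[-15/2,-7/2] y:[-14,-21/2] z:[-10/3,-2/3] -> miss, prune
  N8 x:[-9,-5/2] y:[0,4] z:[-22/3,2/3] -> miss, prune

order=[0, 1, 3, 5, 8]  |boxes|=5  |leaves|=0  hit=miss

== RESULT ==
5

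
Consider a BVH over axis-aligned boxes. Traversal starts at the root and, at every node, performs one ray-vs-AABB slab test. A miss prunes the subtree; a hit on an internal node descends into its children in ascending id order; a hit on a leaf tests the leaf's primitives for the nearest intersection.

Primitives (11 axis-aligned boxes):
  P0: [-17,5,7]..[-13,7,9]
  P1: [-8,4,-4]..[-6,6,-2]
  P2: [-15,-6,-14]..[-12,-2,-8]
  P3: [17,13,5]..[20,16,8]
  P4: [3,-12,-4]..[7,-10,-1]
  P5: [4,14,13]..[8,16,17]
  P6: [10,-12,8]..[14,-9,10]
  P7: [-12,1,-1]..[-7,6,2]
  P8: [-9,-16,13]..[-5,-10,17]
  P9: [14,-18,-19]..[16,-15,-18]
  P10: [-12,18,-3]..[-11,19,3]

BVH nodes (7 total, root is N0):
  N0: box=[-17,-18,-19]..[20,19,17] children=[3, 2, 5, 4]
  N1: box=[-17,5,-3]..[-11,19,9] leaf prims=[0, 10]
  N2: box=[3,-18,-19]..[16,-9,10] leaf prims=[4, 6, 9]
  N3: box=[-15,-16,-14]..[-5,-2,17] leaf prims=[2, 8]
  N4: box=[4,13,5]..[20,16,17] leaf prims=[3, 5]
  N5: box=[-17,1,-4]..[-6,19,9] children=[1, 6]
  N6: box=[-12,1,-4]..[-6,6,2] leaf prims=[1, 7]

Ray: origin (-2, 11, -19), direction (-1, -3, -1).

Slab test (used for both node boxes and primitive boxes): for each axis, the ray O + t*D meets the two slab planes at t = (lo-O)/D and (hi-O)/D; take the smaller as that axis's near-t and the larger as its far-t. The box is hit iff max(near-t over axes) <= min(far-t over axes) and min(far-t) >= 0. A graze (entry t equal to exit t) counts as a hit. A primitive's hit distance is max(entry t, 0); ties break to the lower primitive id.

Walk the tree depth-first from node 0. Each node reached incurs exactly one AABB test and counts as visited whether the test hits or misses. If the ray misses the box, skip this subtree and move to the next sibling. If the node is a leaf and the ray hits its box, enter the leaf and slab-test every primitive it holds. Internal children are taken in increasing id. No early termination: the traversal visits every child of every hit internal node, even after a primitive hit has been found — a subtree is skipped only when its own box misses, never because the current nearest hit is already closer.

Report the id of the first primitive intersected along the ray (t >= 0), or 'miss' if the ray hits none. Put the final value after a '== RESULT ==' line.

Traverse from the root:
N0 x:[-22,15] y:[-8/3,29/3] z:[-36,0] -> hit [-8/3,0], descend [2, 3, 4, 5]
  N2 x:[-18,-5] y:[20/3,29/3] z:[-29,0] -> miss, prune
  N3 x:[3,13] y:[13/3,9] z:[-36,-5] -> miss, prune
  N4 x:[-22,-6] y:[-5/3,-2/3] z:[-36,-24] -> miss, prune
  N5 x:[4,15] y:[-8/3,10/3] z:[-28,-15] -> miss, prune

Summary -> nodes [0, 2, 3, 4, 5]; box-tests=5; leaf-entries=0; first=miss

== RESULT ==
miss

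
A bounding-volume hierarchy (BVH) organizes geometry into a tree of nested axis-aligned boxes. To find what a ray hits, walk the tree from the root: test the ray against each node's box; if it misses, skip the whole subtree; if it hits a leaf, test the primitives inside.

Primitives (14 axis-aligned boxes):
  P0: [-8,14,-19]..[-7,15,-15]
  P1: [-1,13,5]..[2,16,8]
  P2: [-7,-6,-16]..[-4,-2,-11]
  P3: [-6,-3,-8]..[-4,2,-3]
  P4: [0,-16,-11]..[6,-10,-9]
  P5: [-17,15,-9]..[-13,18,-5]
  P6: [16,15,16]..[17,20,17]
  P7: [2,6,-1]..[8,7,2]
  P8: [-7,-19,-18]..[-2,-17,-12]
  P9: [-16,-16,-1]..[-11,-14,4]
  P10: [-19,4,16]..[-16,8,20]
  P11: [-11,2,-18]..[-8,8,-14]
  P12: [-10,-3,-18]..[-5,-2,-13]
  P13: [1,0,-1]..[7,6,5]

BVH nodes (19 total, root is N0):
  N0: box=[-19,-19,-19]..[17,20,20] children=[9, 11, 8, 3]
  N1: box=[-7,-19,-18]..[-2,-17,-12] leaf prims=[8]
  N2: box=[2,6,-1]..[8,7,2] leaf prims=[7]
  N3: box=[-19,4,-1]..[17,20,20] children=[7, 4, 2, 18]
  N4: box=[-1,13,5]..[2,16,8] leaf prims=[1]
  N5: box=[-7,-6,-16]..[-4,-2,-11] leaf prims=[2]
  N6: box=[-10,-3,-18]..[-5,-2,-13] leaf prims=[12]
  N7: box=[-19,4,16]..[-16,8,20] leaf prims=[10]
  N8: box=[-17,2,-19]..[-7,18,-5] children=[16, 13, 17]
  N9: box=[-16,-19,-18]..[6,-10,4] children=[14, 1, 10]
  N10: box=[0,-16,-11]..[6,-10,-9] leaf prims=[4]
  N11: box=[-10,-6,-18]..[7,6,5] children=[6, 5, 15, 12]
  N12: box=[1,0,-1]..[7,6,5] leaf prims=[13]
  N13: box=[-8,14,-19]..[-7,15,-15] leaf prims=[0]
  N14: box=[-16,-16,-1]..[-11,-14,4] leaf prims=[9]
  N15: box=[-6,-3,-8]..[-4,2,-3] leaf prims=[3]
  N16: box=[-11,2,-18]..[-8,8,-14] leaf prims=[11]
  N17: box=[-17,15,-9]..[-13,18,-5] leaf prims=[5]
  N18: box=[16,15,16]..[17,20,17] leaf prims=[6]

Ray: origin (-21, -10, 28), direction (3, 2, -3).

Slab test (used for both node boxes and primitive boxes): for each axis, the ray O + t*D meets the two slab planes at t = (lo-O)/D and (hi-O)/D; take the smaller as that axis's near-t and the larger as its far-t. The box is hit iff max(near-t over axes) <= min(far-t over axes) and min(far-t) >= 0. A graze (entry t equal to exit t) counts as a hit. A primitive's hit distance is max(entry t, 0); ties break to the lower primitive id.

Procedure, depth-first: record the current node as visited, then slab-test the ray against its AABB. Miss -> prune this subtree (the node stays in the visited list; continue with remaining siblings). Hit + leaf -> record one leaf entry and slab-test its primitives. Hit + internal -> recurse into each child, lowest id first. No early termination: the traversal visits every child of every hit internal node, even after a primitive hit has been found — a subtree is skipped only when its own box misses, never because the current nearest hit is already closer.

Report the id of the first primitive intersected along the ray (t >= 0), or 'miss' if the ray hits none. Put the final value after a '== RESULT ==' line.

Traverse from the root:
N0 x:[2/3,38/3] y:[-9/2,15] z:[8/3,47/3] -> hit [8/3,38/3], descend [3, 8, 9, 11]
  N3 x:[2/3,38/3] y:[7,15] z:[8/3,29/3] -> hit [7,29/3], descend [2, 4, 7, 18]
    N2 x:[23/3,29/3] y:[8,17/2] z:[26/3,29/3] -> miss, prune
    N4 x:[20/3,23/3] y:[23/2,13] z:[20/3,23/3] -> miss, prune
    N7 x:[2/3,5/3] y:[7,9] z:[8/3,4] -> miss, prune
    N18 x:[37/3,38/3] y:[25/2,15] z:[11/3,4] -> miss, prune
  N8 x:[4/3,14/3] y:[6,14] z:[11,47/3] -> miss, prune
  N9 x:[5/3,9] y:[-9/2,0] z:[8,46/3] -> miss, prune
  N11 x:[11/3,28/3] y:[2,8] z:[23/3,46/3] -> hit [23/3,8], descend [5, 6, 12, 15]
    N5 x:[14/3,17/3] y:[2,4] z:[13,44/3] -> miss, prune
    N6 x:[11/3,16/3] y:[7/2,4] z:[41/3,46/3] -> miss, prune
    N12 x:[22/3,28/3] y:[5,8] z:[23/3,29/3] -> hit [23/3,8] leaf, test {P13@t=23/3}
    N15 x:[5,17/3] y:[7/2,6] z:[31/3,12] -> miss, prune

Summary -> nodes [0, 3, 2, 4, 7, 18, 8, 9, 11, 5, 6, 12, 15]; box-tests=13; leaf-entries=1; first=P13

== RESULT ==
13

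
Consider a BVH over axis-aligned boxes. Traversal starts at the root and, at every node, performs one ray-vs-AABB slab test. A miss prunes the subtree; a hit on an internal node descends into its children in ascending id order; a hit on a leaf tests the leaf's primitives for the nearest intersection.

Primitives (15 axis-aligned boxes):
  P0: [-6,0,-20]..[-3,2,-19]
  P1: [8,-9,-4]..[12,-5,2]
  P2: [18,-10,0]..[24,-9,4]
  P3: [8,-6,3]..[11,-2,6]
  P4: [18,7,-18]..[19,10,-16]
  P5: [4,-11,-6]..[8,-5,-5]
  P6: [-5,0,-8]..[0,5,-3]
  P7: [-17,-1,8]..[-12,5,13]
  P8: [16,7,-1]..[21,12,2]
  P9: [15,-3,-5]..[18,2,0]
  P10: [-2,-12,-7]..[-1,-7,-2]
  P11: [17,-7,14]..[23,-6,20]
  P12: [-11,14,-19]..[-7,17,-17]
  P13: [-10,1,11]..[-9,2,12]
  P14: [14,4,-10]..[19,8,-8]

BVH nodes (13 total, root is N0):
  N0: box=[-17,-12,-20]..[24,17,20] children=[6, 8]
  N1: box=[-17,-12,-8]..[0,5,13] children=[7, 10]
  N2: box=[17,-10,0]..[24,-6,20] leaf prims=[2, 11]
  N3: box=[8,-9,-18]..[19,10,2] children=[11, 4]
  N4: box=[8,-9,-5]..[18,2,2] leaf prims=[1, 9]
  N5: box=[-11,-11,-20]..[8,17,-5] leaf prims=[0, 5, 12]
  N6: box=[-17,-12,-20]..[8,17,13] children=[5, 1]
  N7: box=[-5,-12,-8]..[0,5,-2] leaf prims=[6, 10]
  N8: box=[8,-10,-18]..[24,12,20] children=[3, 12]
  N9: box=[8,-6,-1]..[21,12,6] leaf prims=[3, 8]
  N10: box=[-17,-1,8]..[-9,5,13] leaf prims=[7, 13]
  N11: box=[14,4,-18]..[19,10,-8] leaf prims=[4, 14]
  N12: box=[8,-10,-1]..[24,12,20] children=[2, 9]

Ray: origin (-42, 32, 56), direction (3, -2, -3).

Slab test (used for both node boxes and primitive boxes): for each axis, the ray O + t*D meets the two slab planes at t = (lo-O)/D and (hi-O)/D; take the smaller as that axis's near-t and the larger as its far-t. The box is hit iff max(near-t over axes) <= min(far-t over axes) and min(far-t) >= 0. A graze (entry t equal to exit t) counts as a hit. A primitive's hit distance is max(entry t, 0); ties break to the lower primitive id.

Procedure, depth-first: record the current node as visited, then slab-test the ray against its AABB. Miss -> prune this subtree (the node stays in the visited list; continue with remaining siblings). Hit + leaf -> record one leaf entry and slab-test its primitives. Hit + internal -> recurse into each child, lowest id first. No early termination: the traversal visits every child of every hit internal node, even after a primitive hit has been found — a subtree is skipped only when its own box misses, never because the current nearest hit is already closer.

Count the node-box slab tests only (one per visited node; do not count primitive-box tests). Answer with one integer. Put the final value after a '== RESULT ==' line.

Traverse from the root:
N0 x:[25/3,22] y:[15/2,22] z:[12,76/3] -> hit [12,22], descend [6, 8]
  N6 x:[25/3,50/3] y:[15/2,22] z:[43/3,76/3] -> hit [43/3,50/3], descend [1, 5]
    N1 x:[25/3,14] y:[27/2,22] z:[43/3,64/3] -> miss, prune
    N5 x:[31/3,50/3] y:[15/2,43/2] z:[61/3,76/3] -> miss, prune
  N8 x:[50/3,22] y:[10,21] z:[12,74/3] -> hit [50/3,21], descend [3, 12]
    N3 x:[50/3,61/3] y:[11,41/2] z:[18,74/3] -> hit [18,61/3], descend [4, 11]
      N4 x:[50/3,20] y:[15,41/2] z:[18,61/3] -> hit [18,20] leaf, test {P1(miss), P9(miss)}
      N11 x:[56/3,61/3] y:[11,14] z:[64/3,74/3] -> miss, prune
    N12 x:[50/3,22] y:[10,21] z:[12,19] -> hit [50/3,19], descend [2, 9]
      N2 x:[59/3,22] y:[19,21] z:[12,56/3] -> miss, prune
      N9 x:[50/3,21] y:[10,19] z:[50/3,19] -> hit [50/3,19] leaf, test {P3@t=17, P8(miss)}

11 AABB tests over nodes [0, 6, 1, 5, 8, 3, 4, 11, 12, 2, 9]; 2 leaves entered; closest P3.

== RESULT ==
11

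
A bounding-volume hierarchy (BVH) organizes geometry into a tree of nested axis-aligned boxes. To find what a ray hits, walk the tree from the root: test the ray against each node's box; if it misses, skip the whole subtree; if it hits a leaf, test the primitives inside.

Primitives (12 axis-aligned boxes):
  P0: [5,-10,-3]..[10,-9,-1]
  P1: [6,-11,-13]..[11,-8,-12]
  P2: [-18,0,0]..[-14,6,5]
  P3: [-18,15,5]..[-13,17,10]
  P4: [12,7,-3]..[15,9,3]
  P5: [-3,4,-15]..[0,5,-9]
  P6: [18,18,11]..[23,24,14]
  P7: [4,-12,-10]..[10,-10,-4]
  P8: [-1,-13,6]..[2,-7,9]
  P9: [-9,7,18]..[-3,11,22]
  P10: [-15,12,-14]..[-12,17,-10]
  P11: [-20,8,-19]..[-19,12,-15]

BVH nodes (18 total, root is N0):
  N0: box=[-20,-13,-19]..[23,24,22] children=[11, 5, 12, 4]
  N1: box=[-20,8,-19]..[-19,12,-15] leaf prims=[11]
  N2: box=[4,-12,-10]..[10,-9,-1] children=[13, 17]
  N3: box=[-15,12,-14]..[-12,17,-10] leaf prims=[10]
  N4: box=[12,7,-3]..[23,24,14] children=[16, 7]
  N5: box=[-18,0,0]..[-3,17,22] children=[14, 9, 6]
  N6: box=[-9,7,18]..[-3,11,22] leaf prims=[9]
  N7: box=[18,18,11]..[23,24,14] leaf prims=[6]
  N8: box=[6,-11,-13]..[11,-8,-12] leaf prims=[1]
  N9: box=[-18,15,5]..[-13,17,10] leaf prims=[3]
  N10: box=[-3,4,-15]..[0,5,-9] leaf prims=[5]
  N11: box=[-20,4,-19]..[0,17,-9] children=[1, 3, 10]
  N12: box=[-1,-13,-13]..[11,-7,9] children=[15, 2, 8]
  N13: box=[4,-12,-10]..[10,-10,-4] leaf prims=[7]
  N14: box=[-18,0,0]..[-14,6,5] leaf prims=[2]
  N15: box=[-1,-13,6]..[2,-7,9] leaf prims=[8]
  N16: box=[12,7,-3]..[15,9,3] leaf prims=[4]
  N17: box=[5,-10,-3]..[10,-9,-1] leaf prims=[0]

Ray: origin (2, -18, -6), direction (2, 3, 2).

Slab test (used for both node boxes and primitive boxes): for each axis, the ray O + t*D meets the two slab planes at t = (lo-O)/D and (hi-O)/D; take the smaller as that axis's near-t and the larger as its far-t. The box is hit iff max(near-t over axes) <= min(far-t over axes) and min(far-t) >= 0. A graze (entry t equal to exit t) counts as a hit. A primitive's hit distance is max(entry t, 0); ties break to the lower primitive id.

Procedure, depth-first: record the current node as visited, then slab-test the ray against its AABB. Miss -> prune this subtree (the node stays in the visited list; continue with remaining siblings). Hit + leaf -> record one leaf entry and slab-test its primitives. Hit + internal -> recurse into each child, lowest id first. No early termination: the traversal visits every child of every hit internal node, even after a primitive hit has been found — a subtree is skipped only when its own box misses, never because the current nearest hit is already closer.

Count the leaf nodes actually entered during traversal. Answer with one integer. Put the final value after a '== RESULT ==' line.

Walk:
N0 x:[-11,21/2] y:[5/3,14] z:[-13/2,14] -> hit [5/3,21/2], descend [4, 5, 11, 12]
  N4 x:[5,21/2] y:[25/3,14] z:[3/2,10] -> hit [25/3,10], descend [7, 16]
    N7 x:[8,21/2] y:[12,14] z:[17/2,10] -> miss, prune
    N16 x:[5,13/2] y:[25/3,9] z:[3/2,9/2] -> miss, prune
  N5 x:[-10,-5/2] y:[6,35/3] z:[3,14] -> miss, prune
  N11 x:[-11,-1] y:[22/3,35/3] z:[-13/2,-3/2] -> miss, prune
  N12 x:[-3/2,9/2] y:[5/3,11/3] z:[-7/2,15/2] -> hit [5/3,11/3], descend [2, 8, 15]
    N2 x:[1,4] y:[2,3] z:[-2,5/2] -> hit [2,5/2], descend [13, 17]
      N13 x:[1,4] y:[2,8/3] z:[-2,1] -> miss, prune
      N17 x:[3/2,4] y:[8/3,3] z:[3/2,5/2] -> miss, prune
    N8 x:[2,9/2] y:[7/3,10/3] z:[-7/2,-3] -> miss, prune
    N15 x:[-3/2,0] y:[5/3,11/3] z:[6,15/2] -> miss, prune

Visited [0, 4, 7, 16, 5, 11, 12, 2, 13, 17, 8, 15]. Tests: 12 box, 0 leaf. Nearest: miss.

== RESULT ==
0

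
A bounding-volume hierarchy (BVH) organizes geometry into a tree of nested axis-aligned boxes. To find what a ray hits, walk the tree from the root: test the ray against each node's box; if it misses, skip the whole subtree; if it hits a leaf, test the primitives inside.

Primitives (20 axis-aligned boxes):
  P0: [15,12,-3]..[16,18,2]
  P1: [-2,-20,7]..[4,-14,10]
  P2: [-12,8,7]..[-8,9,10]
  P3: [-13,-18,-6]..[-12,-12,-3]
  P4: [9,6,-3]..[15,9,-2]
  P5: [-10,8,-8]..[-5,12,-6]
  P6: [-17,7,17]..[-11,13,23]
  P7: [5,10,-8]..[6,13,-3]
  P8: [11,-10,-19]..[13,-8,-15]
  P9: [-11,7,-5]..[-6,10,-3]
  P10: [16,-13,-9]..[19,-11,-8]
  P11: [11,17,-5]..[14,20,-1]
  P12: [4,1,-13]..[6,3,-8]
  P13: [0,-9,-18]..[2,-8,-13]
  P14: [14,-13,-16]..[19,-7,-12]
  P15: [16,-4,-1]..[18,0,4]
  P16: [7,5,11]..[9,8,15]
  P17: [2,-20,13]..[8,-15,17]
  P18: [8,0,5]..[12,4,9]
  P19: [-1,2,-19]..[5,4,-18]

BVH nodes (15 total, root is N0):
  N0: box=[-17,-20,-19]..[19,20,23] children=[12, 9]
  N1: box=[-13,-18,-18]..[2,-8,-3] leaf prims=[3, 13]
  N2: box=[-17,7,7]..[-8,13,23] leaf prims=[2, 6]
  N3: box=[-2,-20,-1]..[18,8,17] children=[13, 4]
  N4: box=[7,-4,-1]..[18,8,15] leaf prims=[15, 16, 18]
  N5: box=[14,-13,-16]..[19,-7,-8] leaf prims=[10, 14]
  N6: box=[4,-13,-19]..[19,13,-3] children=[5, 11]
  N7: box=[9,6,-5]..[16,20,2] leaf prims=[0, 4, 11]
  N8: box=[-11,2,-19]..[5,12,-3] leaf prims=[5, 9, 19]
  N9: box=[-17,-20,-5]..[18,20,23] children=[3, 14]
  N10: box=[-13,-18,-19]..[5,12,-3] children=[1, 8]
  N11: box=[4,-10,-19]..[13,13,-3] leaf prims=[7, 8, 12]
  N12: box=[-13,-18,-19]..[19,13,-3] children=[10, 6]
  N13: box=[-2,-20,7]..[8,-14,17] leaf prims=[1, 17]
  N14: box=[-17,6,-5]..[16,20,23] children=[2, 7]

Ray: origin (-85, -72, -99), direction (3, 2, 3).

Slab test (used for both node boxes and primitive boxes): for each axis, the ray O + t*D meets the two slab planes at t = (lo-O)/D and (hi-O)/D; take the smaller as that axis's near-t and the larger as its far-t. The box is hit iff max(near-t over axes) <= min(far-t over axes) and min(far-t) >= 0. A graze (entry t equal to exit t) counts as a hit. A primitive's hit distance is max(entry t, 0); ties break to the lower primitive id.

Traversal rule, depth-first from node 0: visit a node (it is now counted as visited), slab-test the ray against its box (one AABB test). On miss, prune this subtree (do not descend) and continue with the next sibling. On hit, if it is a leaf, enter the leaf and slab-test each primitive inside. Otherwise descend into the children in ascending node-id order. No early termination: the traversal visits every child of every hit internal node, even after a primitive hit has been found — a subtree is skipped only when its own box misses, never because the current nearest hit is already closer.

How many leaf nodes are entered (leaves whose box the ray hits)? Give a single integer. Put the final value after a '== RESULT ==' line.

Walk:
N0 x:[68/3,104/3] y:[26,46] z:[80/3,122/3] -> hit [80/3,104/3], descend [9, 12]
  N9 x:[68/3,103/3] y:[26,46] z:[94/3,122/3] -> hit [94/3,103/3], descend [3, 14]
    N3 x:[83/3,103/3] y:[26,40] z:[98/3,116/3] -> hit [98/3,103/3], descend [4, 13]
      N4 x:[92/3,103/3] y:[34,40] z:[98/3,38] -> hit [34,103/3] leaf, test {P15@t=34, P16(miss), P18(miss)}
      N13 x:[83/3,31] y:[26,29] z:[106/3,116/3] -> miss, prune
    N14 x:[68/3,101/3] y:[39,46] z:[94/3,122/3] -> miss, prune
  N12 x:[24,104/3] y:[27,85/2] z:[80/3,32] -> hit [27,32], descend [6, 10]
    N6 x:[89/3,104/3] y:[59/2,85/2] z:[80/3,32] -> hit [89/3,32], descend [5, 11]
      N5 x:[33,104/3] y:[59/2,65/2] z:[83/3,91/3] -> miss, prune
      N11 x:[89/3,98/3] y:[31,85/2] z:[80/3,32] -> hit [31,32] leaf, test {P7(miss), P8(miss), P12(miss)}
    N10 x:[24,30] y:[27,42] z:[80/3,32] -> hit [27,30], descend [1, 8]
      N1 x:[24,29] y:[27,32] z:[27,32] -> hit [27,29] leaf, test {P3(miss), P13(miss)}
      N8 x:[74/3,30] y:[37,42] z:[80/3,32] -> miss, prune

order=[0, 9, 3, 4, 13, 14, 12, 6, 5, 11, 10, 1, 8]  |boxes|=13  |leaves|=3  hit=P15

== RESULT ==
3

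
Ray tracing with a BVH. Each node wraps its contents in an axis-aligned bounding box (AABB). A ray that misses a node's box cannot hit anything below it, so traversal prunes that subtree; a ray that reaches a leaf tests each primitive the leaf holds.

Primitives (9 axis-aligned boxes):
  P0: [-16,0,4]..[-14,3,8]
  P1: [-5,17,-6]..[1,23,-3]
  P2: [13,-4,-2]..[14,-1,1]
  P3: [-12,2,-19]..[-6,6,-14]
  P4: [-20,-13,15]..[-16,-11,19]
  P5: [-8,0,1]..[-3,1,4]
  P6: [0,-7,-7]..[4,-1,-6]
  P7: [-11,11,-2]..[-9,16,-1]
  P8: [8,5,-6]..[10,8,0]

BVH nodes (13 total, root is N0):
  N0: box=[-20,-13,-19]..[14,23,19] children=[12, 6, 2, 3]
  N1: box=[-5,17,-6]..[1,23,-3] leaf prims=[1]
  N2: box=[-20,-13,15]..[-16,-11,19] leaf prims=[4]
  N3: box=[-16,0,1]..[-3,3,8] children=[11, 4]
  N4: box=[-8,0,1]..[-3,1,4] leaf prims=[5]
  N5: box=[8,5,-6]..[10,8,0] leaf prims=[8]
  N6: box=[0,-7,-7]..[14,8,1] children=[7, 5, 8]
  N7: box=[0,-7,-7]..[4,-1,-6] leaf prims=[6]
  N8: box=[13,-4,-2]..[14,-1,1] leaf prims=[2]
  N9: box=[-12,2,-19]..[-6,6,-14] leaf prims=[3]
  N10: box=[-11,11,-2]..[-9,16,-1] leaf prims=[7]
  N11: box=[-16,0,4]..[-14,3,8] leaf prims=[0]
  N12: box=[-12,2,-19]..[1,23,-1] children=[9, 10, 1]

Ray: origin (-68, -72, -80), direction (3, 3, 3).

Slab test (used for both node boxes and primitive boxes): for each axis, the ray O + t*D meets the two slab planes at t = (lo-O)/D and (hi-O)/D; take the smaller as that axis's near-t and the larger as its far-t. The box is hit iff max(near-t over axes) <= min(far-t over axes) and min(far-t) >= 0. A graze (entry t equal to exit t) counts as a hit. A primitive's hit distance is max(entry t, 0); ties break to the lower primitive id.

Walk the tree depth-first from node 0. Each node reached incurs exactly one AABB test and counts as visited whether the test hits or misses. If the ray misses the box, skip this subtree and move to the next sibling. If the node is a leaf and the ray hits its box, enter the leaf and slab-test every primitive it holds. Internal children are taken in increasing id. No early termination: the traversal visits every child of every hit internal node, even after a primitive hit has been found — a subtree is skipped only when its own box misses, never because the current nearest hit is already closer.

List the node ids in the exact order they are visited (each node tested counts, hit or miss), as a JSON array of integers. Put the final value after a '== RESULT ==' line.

Traverse from the root:
N0 x:[16,82/3] y:[59/3,95/3] z:[61/3,33] -> hit [61/3,82/3], descend [2, 3, 6, 12]
  N2 x:[16,52/3] y:[59/3,61/3] z:[95/3,33] -> miss, prune
  N3 x:[52/3,65/3] y:[24,25] z:[27,88/3] -> miss, prune
  N6 x:[68/3,82/3] y:[65/3,80/3] z:[73/3,27] -> hit [73/3,80/3], descend [5, 7, 8]
    N5 x:[76/3,26] y:[77/3,80/3] z:[74/3,80/3] -> hit [77/3,26] leaf, test {P8@t=77/3}
    N7 x:[68/3,24] y:[65/3,71/3] z:[73/3,74/3] -> miss, prune
    N8 x:[27,82/3] y:[68/3,71/3] z:[26,27] -> miss, prune
  N12 x:[56/3,23] y:[74/3,95/3] z:[61/3,79/3] -> miss, prune

Visited [0, 2, 3, 6, 5, 7, 8, 12]. Tests: 8 box, 1 leaf. Nearest: P8.

== RESULT ==
[0, 2, 3, 6, 5, 7, 8, 12]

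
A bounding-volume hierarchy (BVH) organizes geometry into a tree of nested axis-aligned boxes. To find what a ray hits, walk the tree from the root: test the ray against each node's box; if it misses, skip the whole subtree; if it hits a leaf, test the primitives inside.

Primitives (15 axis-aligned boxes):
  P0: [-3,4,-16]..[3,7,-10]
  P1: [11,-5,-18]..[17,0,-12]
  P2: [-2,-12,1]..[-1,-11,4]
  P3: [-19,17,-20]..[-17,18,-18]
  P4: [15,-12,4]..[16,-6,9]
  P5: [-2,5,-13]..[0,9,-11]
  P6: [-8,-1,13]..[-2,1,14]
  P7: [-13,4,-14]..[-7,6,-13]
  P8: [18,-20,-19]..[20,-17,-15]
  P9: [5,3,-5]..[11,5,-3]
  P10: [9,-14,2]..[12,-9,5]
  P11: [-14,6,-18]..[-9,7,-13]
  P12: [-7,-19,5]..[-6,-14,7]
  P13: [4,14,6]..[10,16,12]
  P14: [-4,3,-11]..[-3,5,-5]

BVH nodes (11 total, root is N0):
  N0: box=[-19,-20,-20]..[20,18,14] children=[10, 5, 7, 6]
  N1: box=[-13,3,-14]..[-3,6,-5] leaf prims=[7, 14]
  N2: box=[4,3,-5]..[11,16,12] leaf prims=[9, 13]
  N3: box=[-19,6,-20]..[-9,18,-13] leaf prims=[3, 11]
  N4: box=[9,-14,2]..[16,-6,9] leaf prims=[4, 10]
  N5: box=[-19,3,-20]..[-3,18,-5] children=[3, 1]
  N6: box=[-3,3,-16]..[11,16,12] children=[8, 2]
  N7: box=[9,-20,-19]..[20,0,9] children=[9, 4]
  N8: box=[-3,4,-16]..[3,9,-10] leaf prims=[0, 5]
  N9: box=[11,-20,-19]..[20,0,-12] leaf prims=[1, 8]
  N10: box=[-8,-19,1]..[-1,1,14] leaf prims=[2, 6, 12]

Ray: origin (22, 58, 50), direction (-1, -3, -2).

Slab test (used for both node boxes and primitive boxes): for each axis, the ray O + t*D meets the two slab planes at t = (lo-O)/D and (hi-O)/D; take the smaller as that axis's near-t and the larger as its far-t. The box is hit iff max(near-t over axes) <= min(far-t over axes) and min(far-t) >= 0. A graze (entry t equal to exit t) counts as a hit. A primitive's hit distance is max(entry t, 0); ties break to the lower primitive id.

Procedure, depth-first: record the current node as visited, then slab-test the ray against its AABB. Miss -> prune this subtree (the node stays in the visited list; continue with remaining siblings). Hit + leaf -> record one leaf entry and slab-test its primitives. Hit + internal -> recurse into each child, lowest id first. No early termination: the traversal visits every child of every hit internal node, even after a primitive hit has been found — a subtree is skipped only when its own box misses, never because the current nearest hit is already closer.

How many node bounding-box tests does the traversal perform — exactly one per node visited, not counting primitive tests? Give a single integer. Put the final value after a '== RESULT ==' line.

Traverse from the root:
N0 x:[2,41] y:[40/3,26] z:[18,35] -> hit [18,26], descend [5, 6, 7, 10]
  N5 x:[25,41] y:[40/3,55/3] z:[55/2,35] -> miss, prune
  N6 x:[11,25] y:[14,55/3] z:[19,33] -> miss, prune
  N7 x:[2,13] y:[58/3,26] z:[41/2,69/2] -> miss, prune
  N10 x:[23,30] y:[19,77/3] z:[18,49/2] -> hit [23,49/2] leaf, test {P2@t=23, P6(miss), P12(miss)}

Visited [0, 5, 6, 7, 10]. Tests: 5 box, 1 leaf. Nearest: P2.

== RESULT ==
5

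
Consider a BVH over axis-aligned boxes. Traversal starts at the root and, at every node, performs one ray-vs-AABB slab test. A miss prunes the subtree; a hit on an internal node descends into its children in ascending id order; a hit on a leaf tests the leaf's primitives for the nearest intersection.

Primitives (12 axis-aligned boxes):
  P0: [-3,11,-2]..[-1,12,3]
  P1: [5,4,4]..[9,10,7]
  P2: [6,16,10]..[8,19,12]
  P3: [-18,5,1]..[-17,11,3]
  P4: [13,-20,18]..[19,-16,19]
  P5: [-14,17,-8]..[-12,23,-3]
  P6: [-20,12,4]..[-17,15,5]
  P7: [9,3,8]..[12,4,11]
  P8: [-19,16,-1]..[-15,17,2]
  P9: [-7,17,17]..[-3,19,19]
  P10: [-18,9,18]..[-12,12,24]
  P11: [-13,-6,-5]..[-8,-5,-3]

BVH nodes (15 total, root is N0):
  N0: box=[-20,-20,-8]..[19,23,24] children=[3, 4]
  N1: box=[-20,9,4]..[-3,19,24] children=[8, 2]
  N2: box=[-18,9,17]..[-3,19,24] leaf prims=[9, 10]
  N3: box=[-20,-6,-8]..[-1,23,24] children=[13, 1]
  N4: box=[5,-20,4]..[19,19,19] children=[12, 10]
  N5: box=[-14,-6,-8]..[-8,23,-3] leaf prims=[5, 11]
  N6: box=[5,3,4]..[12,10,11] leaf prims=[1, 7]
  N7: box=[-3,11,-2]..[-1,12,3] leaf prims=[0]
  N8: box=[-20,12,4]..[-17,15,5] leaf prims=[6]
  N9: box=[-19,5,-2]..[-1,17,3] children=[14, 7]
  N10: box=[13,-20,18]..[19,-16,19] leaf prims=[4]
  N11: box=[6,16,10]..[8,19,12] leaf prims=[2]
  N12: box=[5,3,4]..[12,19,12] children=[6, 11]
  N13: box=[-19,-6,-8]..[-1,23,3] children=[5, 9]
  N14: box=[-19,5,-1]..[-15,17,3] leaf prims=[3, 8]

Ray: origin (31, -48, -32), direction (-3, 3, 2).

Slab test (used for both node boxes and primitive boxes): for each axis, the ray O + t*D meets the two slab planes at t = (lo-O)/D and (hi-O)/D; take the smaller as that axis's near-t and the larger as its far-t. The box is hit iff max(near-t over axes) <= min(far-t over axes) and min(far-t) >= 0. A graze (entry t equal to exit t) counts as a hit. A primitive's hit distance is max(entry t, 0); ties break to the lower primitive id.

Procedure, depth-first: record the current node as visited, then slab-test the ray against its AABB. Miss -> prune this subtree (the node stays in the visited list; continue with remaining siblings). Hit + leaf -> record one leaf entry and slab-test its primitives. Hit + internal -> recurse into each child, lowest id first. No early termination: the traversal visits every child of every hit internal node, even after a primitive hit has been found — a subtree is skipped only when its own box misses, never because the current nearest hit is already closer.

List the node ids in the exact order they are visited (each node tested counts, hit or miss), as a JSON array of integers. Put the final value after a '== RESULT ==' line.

Trace the traversal:
N0 x:[4,17] y:[28/3,71/3] z:[12,28] -> hit [12,17], descend [3, 4]
  N3 x:[32/3,17] y:[14,71/3] z:[12,28] -> hit [14,17], descend [1, 13]
    N1 x:[34/3,17] y:[19,67/3] z:[18,28] -> miss, prune
    N13 x:[32/3,50/3] y:[14,71/3] z:[12,35/2] -> hit [14,50/3], descend [5, 9]
      N5 x:[13,15] y:[14,71/3] z:[12,29/2] -> hit [14,29/2] leaf, test {P5(miss), P11@t=14}
      N9 x:[32/3,50/3] y:[53/3,65/3] z:[15,35/2] -> miss, prune
  N4 x:[4,26/3] y:[28/3,67/3] z:[18,51/2] -> miss, prune

Visited [0, 3, 1, 13, 5, 9, 4]. Tests: 7 box, 1 leaf. Nearest: P11.

== RESULT ==
[0, 3, 1, 13, 5, 9, 4]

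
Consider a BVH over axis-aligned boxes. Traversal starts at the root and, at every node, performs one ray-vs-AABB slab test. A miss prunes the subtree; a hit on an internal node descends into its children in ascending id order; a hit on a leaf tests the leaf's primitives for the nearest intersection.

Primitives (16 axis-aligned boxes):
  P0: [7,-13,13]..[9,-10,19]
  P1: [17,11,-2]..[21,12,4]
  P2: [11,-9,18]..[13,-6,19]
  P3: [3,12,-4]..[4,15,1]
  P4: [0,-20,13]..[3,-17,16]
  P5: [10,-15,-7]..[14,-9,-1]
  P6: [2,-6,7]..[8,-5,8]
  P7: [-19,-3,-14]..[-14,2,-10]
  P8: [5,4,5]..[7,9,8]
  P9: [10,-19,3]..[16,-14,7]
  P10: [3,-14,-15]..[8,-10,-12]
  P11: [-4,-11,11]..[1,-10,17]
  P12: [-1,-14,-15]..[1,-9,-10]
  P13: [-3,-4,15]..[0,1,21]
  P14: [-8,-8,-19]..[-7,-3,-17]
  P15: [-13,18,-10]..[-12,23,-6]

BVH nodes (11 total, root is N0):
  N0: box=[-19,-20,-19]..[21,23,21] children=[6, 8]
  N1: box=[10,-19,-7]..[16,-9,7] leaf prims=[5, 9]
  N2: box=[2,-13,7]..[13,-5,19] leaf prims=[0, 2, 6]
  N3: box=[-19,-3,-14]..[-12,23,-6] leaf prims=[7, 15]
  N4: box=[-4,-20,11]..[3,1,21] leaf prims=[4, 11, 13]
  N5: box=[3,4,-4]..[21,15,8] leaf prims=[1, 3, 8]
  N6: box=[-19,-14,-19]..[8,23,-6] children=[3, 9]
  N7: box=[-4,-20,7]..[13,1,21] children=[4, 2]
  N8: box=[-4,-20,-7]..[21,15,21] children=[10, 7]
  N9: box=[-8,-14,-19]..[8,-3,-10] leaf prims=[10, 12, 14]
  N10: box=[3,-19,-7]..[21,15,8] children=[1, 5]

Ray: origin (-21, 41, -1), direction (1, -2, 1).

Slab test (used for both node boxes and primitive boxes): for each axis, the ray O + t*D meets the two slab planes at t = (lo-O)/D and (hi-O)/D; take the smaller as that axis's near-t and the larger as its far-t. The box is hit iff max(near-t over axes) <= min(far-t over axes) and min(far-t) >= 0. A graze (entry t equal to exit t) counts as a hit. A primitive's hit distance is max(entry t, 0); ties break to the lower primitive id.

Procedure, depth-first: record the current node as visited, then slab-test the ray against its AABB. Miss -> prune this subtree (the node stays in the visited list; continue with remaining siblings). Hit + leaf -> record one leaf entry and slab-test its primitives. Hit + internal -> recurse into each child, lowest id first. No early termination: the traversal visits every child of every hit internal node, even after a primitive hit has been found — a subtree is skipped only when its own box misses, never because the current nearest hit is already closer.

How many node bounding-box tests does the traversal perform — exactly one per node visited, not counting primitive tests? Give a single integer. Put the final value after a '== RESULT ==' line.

Walk:
N0 x:[2,42] y:[9,61/2] z:[-18,22] -> hit [9,22], descend [6, 8]
  N6 x:[2,29] y:[9,55/2] z:[-18,-5] -> miss, prune
  N8 x:[17,42] y:[13,61/2] z:[-6,22] -> hit [17,22], descend [7, 10]
    N7 x:[17,34] y:[20,61/2] z:[8,22] -> hit [20,22], descend [2, 4]
      N2 x:[23,34] y:[23,27] z:[8,20] -> miss, prune
      N4 x:[17,24] y:[20,61/2] z:[12,22] -> hit [20,22] leaf, test {P4(miss), P11(miss), P13@t=20}
    N10 x:[24,42] y:[13,30] z:[-6,9] -> miss, prune

7 AABB tests over nodes [0, 6, 8, 7, 2, 4, 10]; 1 leaf entered; closest P13.

== RESULT ==
7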